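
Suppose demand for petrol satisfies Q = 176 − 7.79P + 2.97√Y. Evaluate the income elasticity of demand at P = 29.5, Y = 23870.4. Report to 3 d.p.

At P = 29.5, Y = 23870.4: Q = 405.061.
Holding P constant, ∂Q/∂Y = 2.97/(2√Y) = 0.00961162.
η_Y = (∂Q/∂Y)·(Y/Q) = 0.00961162 × (23870.4/405.061) = 0.566.

0.566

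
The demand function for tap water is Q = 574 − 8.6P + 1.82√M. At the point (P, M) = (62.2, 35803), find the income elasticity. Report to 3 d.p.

0.449

At P = 62.2, M = 35803: Q = 383.455.
Holding P constant, ∂Q/∂M = 1.82/(2√M) = 0.0048093.
η_M = (∂Q/∂M)·(M/Q) = 0.0048093 × (35803/383.455) = 0.449.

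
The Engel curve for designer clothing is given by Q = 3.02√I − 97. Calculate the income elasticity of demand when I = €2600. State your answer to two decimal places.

1.35

At I = 2600: Q = 56.990.
dQ/dI = 3.02/(2√I) = 0.0296135 at this income.
η = (dQ/dI)·(I/Q) = 0.0296135 × (2600/56.990) = 1.35.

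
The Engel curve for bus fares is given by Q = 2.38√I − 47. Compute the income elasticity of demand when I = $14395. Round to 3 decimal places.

0.599

At I = 14395: Q = 238.550.
dQ/dI = 2.38/(2√I) = 0.00991839 at this income.
η = (dQ/dI)·(I/Q) = 0.00991839 × (14395/238.550) = 0.599.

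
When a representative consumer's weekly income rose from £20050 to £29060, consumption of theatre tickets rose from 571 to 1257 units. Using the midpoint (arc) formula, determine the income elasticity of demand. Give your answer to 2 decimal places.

ΔQ = 1257 − 571 = 686; midpoint Q̄ = (571 + 1257)/2 = 914.
ΔI = 29060 − 20050 = 9010; midpoint Ī = (20050 + 29060)/2 = 24555.
η = (ΔQ/Q̄) ÷ (ΔI/Ī) = (686/914) ÷ (9010/24555) = 2.05.

2.05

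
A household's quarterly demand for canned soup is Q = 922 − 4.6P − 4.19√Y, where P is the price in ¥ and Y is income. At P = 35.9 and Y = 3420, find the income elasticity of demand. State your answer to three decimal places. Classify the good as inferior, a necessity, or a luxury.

At P = 35.9, Y = 3420: Q = 511.826.
Holding P constant, ∂Q/∂Y = -4.19/(2√Y) = -0.0358237.
η_Y = (∂Q/∂Y)·(Y/Q) = -0.0358237 × (3420/511.826) = -0.239.
Since η < 0, this is an inferior good.

-0.239 (inferior good)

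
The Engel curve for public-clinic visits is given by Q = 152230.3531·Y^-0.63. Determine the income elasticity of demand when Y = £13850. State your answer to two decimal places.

-0.63

For Q = A·Y^β the income elasticity is constant and equal to β.
Here β = -0.63, so η = -0.63.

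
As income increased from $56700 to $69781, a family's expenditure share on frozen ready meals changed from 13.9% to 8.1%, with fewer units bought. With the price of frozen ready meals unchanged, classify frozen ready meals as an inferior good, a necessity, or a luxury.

inferior good

Quantity demanded falls as income rises, so η < 0.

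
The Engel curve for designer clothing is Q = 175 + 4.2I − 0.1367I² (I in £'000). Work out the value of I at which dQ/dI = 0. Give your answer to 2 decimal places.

15.36

dQ/dI = 4.2 − 0.2734I.
The good is inferior where dQ/dI < 0. Setting dQ/dI = 0 gives I = 4.2 / 0.2734 = 15.36.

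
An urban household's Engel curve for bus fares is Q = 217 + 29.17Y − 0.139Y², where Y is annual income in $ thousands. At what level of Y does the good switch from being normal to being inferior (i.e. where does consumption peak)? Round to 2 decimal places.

104.93

dQ/dY = 29.17 − 0.278Y.
The good is inferior where dQ/dY < 0. Setting dQ/dY = 0 gives Y = 29.17 / 0.278 = 104.93.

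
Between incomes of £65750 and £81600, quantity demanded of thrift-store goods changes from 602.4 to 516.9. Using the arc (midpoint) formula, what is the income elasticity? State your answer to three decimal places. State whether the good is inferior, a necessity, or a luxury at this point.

-0.710 (inferior good)

ΔQ = 516.9 − 602.4 = -85.5; midpoint Q̄ = (602.4 + 516.9)/2 = 559.65.
ΔI = 81600 − 65750 = 15850; midpoint Ī = (65750 + 81600)/2 = 73675.
η = (ΔQ/Q̄) ÷ (ΔI/Ī) = (-85.5/559.65) ÷ (15850/73675) = -0.710.
η < 0 ⇒ inferior good.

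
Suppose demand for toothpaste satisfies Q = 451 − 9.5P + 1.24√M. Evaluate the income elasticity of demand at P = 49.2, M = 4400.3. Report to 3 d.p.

0.625

At P = 49.2, M = 4400.3: Q = 65.855.
Holding P constant, ∂Q/∂M = 1.24/(2√M) = 0.00934653.
η_M = (∂Q/∂M)·(M/Q) = 0.00934653 × (4400.3/65.855) = 0.625.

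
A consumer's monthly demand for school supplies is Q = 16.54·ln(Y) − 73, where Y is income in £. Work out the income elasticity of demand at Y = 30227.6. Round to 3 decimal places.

At Y = 30227.6: Q = 97.635.
dQ/dY = 16.54/Y = 0.000547182 at this income.
η = (dQ/dY)·(Y/Q) = 0.000547182 × (30227.6/97.635) = 0.169.

0.169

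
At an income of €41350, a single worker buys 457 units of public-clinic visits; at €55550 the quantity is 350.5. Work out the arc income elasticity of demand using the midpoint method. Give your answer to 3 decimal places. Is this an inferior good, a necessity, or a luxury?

-0.900 (inferior good)

ΔQ = 350.5 − 457 = -106.5; midpoint Q̄ = (457 + 350.5)/2 = 403.75.
ΔI = 55550 − 41350 = 14200; midpoint Ī = (41350 + 55550)/2 = 48450.
η = (ΔQ/Q̄) ÷ (ΔI/Ī) = (-106.5/403.75) ÷ (14200/48450) = -0.900.
η < 0 ⇒ inferior good.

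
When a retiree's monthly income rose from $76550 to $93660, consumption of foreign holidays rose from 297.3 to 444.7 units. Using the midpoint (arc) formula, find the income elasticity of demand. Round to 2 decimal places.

ΔQ = 444.7 − 297.3 = 147.4; midpoint Q̄ = (297.3 + 444.7)/2 = 371.
ΔI = 93660 − 76550 = 17110; midpoint Ī = (76550 + 93660)/2 = 85105.
η = (ΔQ/Q̄) ÷ (ΔI/Ī) = (147.4/371) ÷ (17110/85105) = 1.98.

1.98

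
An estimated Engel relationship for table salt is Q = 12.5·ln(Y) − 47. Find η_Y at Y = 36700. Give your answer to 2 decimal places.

0.15

At Y = 36700: Q = 84.382.
dQ/dY = 12.5/Y = 0.000340599 at this income.
η = (dQ/dY)·(Y/Q) = 0.000340599 × (36700/84.382) = 0.15.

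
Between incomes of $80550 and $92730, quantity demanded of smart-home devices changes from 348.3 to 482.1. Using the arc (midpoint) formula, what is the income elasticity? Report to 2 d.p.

2.29

ΔQ = 482.1 − 348.3 = 133.8; midpoint Q̄ = (348.3 + 482.1)/2 = 415.2.
ΔI = 92730 − 80550 = 12180; midpoint Ī = (80550 + 92730)/2 = 86640.
η = (ΔQ/Q̄) ÷ (ΔI/Ī) = (133.8/415.2) ÷ (12180/86640) = 2.29.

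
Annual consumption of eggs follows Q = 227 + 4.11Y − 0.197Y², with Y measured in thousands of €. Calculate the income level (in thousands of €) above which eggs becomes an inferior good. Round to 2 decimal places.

dQ/dY = 4.11 − 0.394Y.
The good is inferior where dQ/dY < 0. Setting dQ/dY = 0 gives Y = 4.11 / 0.394 = 10.43.

10.43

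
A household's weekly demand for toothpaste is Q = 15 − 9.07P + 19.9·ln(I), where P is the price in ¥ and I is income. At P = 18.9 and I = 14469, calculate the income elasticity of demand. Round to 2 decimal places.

At P = 18.9, I = 14469: Q = 34.214.
Holding P constant, ∂Q/∂I = 19.9/I = 0.00137535.
η_I = (∂Q/∂I)·(I/Q) = 0.00137535 × (14469/34.214) = 0.58.

0.58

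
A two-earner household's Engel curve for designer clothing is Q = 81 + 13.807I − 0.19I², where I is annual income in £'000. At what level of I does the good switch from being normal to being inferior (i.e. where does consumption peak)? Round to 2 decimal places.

dQ/dI = 13.807 − 0.38I.
The good is inferior where dQ/dI < 0. Setting dQ/dI = 0 gives I = 13.807 / 0.38 = 36.33.

36.33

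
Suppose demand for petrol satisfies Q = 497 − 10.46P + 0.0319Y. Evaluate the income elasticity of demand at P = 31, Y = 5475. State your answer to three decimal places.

0.503

At P = 31, Y = 5475: Q = 347.392.
Holding P constant, ∂Q/∂Y = 0.0319.
η_Y = (∂Q/∂Y)·(Y/Q) = 0.0319 × (5475/347.392) = 0.503.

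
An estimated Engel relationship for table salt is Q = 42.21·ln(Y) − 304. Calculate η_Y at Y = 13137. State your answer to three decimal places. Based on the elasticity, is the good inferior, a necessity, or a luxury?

0.438 (necessity)

At Y = 13137: Q = 96.285.
dQ/dY = 42.21/Y = 0.00321306 at this income.
η = (dQ/dY)·(Y/Q) = 0.00321306 × (13137/96.285) = 0.438.
Since 0 < η < 1, the good is a necessity.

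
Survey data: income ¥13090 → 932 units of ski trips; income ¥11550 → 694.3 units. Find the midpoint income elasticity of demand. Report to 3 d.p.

ΔQ = 694.3 − 932 = -237.7; midpoint Q̄ = (932 + 694.3)/2 = 813.15.
ΔI = 11550 − 13090 = -1540; midpoint Ī = (13090 + 11550)/2 = 12320.
η = (ΔQ/Q̄) ÷ (ΔI/Ī) = (-237.7/813.15) ÷ (-1540/12320) = 2.339.

2.339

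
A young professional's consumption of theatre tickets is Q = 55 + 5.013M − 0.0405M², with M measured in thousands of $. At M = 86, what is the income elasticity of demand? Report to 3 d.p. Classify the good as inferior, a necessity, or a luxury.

-0.900 (inferior good)

At M = 86: Q = 186.5800.
dQ/dM = 5.013 − 0.081M = -1.95300.
η = (dQ/dM)·(M/Q) = -1.95300 × (86/186.5800) = -0.900.
η < 0 ⇒ inferior good.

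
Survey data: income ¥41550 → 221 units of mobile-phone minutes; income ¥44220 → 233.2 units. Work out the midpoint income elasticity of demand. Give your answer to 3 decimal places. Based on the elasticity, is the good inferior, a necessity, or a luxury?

ΔQ = 233.2 − 221 = 12.2; midpoint Q̄ = (221 + 233.2)/2 = 227.1.
ΔI = 44220 − 41550 = 2670; midpoint Ī = (41550 + 44220)/2 = 42885.
η = (ΔQ/Q̄) ÷ (ΔI/Ī) = (12.2/227.1) ÷ (2670/42885) = 0.863.
0 < η < 1 ⇒ necessity.

0.863 (necessity)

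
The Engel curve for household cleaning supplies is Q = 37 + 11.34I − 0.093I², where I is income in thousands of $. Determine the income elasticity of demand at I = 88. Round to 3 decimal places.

-1.406

At I = 88: Q = 314.7280.
dQ/dI = 11.34 − 0.186I = -5.02800.
η = (dQ/dI)·(I/Q) = -5.02800 × (88/314.7280) = -1.406.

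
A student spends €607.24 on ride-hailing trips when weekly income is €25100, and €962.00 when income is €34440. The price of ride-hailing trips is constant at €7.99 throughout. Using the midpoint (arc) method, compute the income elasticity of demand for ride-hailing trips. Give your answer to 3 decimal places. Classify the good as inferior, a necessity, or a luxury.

With a constant price, Q₁ = 607.24/7.99 = 76.000 and Q₂ = 962.00/7.99 = 120.401 (equivalently, work directly with expenditure since P cancels).
Midpoint %ΔQ = (962.00 − 607.24)/784.62 = 0.45214; midpoint %ΔI = (34440 − 25100)/29770 = 0.31374.
η = 0.45214 / 0.31374 = 1.441.
η > 1 ⇒ luxury.

1.441 (luxury)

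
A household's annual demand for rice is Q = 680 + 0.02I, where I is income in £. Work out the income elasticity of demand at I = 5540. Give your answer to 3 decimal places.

0.140

At I = 5540: Q = 790.800.
dQ/dI = 0.02.
η = (dQ/dI)·(I/Q) = 0.02 × (5540/790.800) = 0.140.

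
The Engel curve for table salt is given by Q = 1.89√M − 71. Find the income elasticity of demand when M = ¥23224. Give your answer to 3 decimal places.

At M = 23224: Q = 217.025.
dQ/dM = 1.89/(2√M) = 0.00620102 at this income.
η = (dQ/dM)·(M/Q) = 0.00620102 × (23224/217.025) = 0.664.

0.664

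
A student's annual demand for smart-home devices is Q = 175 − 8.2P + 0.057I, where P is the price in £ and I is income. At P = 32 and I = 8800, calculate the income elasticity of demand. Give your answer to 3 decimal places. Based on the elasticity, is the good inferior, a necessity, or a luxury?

At P = 32, I = 8800: Q = 414.200.
Holding P constant, ∂Q/∂I = 0.057.
η_I = (∂Q/∂I)·(I/Q) = 0.057 × (8800/414.200) = 1.211.
Since η > 1, this is a luxury.

1.211 (luxury)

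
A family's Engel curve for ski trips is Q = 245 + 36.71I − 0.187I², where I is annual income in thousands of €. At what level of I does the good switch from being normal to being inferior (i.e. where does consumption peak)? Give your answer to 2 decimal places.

dQ/dI = 36.71 − 0.374I.
The good is inferior where dQ/dI < 0. Setting dQ/dI = 0 gives I = 36.71 / 0.374 = 98.16.

98.16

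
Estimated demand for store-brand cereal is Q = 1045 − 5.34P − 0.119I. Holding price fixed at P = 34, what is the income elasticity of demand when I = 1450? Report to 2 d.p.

-0.25

At P = 34, I = 1450: Q = 690.890.
Holding P constant, ∂Q/∂I = −0.119.
η_I = (∂Q/∂I)·(I/Q) = -0.119 × (1450/690.890) = -0.25.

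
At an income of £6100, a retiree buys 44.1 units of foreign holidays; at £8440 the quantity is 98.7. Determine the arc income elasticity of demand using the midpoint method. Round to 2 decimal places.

2.38

ΔQ = 98.7 − 44.1 = 54.6; midpoint Q̄ = (44.1 + 98.7)/2 = 71.4.
ΔI = 8440 − 6100 = 2340; midpoint Ī = (6100 + 8440)/2 = 7270.
η = (ΔQ/Q̄) ÷ (ΔI/Ī) = (54.6/71.4) ÷ (2340/7270) = 2.38.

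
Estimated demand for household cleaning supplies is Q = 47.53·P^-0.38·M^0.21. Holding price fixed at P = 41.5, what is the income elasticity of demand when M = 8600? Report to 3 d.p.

0.210

For a multiplicative demand Q = A·P^α·M^β, the income elasticity is β everywhere.
Here β = 0.21, so η = 0.210.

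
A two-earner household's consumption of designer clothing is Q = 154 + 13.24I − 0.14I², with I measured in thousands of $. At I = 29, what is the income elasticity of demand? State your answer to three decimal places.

0.353

At I = 29: Q = 420.2200.
dQ/dI = 13.24 − 0.28I = 5.12000.
η = (dQ/dI)·(I/Q) = 5.12000 × (29/420.2200) = 0.353.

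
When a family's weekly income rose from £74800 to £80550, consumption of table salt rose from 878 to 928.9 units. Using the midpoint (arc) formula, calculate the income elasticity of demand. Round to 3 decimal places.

ΔQ = 928.9 − 878 = 50.9; midpoint Q̄ = (878 + 928.9)/2 = 903.45.
ΔI = 80550 − 74800 = 5750; midpoint Ī = (74800 + 80550)/2 = 77675.
η = (ΔQ/Q̄) ÷ (ΔI/Ī) = (50.9/903.45) ÷ (5750/77675) = 0.761.

0.761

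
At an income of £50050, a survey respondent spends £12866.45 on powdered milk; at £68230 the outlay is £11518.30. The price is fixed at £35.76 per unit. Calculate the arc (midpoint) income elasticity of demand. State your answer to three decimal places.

-0.360

With a constant price, Q₁ = 12866.45/35.76 = 359.800 and Q₂ = 11518.30/35.76 = 322.100 (equivalently, work directly with expenditure since P cancels).
Midpoint %ΔQ = (11518.30 − 12866.45)/12192.38 = -0.11057; midpoint %ΔI = (68230 − 50050)/59140 = 0.30741.
η = -0.11057 / 0.30741 = -0.360.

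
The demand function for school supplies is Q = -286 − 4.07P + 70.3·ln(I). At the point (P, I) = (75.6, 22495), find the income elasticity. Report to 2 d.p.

0.63

At P = 75.6, I = 22495: Q = 110.788.
Holding P constant, ∂Q/∂I = 70.3/I = 0.00312514.
η_I = (∂Q/∂I)·(I/Q) = 0.00312514 × (22495/110.788) = 0.63.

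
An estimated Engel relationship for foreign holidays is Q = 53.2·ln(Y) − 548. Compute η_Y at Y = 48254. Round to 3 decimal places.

At Y = 48254: Q = 25.721.
dQ/dY = 53.2/Y = 0.0011025 at this income.
η = (dQ/dY)·(Y/Q) = 0.0011025 × (48254/25.721) = 2.068.

2.068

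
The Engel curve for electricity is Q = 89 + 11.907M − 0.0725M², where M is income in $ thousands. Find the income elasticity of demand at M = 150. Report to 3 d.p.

-6.056

At M = 150: Q = 243.8000.
dQ/dM = 11.907 − 0.145M = -9.84300.
η = (dQ/dM)·(M/Q) = -9.84300 × (150/243.8000) = -6.056.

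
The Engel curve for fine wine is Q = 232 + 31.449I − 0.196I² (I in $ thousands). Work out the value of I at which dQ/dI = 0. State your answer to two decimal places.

80.23

dQ/dI = 31.449 − 0.392I.
The good is inferior where dQ/dI < 0. Setting dQ/dI = 0 gives I = 31.449 / 0.392 = 80.23.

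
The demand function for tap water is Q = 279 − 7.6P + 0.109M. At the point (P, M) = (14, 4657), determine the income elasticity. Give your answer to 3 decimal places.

0.746

At P = 14, M = 4657: Q = 680.213.
Holding P constant, ∂Q/∂M = 0.109.
η_M = (∂Q/∂M)·(M/Q) = 0.109 × (4657/680.213) = 0.746.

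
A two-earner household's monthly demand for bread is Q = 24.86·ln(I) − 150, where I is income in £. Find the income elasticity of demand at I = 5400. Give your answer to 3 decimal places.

At I = 5400: Q = 63.651.
dQ/dI = 24.86/I = 0.0046037 at this income.
η = (dQ/dI)·(I/Q) = 0.0046037 × (5400/63.651) = 0.391.

0.391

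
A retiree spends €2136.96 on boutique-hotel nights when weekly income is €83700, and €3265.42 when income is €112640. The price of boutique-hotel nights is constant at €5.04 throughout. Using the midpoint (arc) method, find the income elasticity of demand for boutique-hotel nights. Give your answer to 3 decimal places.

With a constant price, Q₁ = 2136.96/5.04 = 424.000 and Q₂ = 3265.42/5.04 = 647.901 (equivalently, work directly with expenditure since P cancels).
Midpoint %ΔQ = (3265.42 − 2136.96)/2701.19 = 0.41776; midpoint %ΔI = (112640 − 83700)/98170 = 0.29479.
η = 0.41776 / 0.29479 = 1.417.

1.417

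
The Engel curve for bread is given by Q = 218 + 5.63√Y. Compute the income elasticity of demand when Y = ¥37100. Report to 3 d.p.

0.416

At Y = 37100: Q = 1302.415.
dQ/dY = 5.63/(2√Y) = 0.0146148 at this income.
η = (dQ/dY)·(Y/Q) = 0.0146148 × (37100/1302.415) = 0.416.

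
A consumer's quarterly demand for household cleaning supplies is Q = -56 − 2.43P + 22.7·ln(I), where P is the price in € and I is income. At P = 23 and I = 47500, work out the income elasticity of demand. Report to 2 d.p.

At P = 23, I = 47500: Q = 132.555.
Holding P constant, ∂Q/∂I = 22.7/I = 0.000477895.
η_I = (∂Q/∂I)·(I/Q) = 0.000477895 × (47500/132.555) = 0.17.

0.17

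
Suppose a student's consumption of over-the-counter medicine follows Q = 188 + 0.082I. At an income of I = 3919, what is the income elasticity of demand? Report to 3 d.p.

0.631

At I = 3919: Q = 509.358.
dQ/dI = 0.082.
η = (dQ/dI)·(I/Q) = 0.082 × (3919/509.358) = 0.631.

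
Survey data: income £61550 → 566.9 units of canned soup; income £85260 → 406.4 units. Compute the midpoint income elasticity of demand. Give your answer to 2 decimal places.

-1.02

ΔQ = 406.4 − 566.9 = -160.5; midpoint Q̄ = (566.9 + 406.4)/2 = 486.65.
ΔI = 85260 − 61550 = 23710; midpoint Ī = (61550 + 85260)/2 = 73405.
η = (ΔQ/Q̄) ÷ (ΔI/Ī) = (-160.5/486.65) ÷ (23710/73405) = -1.02.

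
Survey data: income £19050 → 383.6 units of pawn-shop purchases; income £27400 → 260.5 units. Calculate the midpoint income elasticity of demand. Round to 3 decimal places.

ΔQ = 260.5 − 383.6 = -123.1; midpoint Q̄ = (383.6 + 260.5)/2 = 322.05.
ΔI = 27400 − 19050 = 8350; midpoint Ī = (19050 + 27400)/2 = 23225.
η = (ΔQ/Q̄) ÷ (ΔI/Ī) = (-123.1/322.05) ÷ (8350/23225) = -1.063.

-1.063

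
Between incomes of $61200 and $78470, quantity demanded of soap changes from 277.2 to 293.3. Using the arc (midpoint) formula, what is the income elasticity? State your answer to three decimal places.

ΔQ = 293.3 − 277.2 = 16.1; midpoint Q̄ = (277.2 + 293.3)/2 = 285.25.
ΔI = 78470 − 61200 = 17270; midpoint Ī = (61200 + 78470)/2 = 69835.
η = (ΔQ/Q̄) ÷ (ΔI/Ī) = (16.1/285.25) ÷ (17270/69835) = 0.228.

0.228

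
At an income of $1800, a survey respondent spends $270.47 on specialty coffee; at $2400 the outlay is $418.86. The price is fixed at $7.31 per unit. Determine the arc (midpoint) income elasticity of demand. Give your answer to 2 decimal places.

With a constant price, Q₁ = 270.47/7.31 = 37.000 and Q₂ = 418.86/7.31 = 57.300 (equivalently, work directly with expenditure since P cancels).
Midpoint %ΔQ = (418.86 − 270.47)/344.67 = 0.43053; midpoint %ΔI = (2400 − 1800)/2100 = 0.28571.
η = 0.43053 / 0.28571 = 1.51.

1.51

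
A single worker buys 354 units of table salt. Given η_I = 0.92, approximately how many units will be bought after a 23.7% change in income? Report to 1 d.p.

%ΔQ ≈ η × %ΔI = 0.92 × 23.7% = 21.804%.
New Q ≈ 354 × (1 + 0.21804) = 431.2.

431.2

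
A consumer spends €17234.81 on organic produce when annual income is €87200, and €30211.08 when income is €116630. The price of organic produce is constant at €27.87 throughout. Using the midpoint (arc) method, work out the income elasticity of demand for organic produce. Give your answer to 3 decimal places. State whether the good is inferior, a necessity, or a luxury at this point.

With a constant price, Q₁ = 17234.81/27.87 = 618.400 and Q₂ = 30211.08/27.87 = 1084.000 (equivalently, work directly with expenditure since P cancels).
Midpoint %ΔQ = (30211.08 − 17234.81)/23722.95 = 0.54699; midpoint %ΔI = (116630 − 87200)/101915 = 0.28877.
η = 0.54699 / 0.28877 = 1.894.
η > 1 ⇒ luxury.

1.894 (luxury)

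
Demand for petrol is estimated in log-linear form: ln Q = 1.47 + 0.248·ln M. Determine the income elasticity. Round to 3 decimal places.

0.248

In a log-linear demand, the coefficient on ln M is the income elasticity.
So η = 0.248.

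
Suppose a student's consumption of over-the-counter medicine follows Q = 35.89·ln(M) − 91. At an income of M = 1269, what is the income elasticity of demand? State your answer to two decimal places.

At M = 1269: Q = 165.469.
dQ/dM = 35.89/M = 0.0282821 at this income.
η = (dQ/dM)·(M/Q) = 0.0282821 × (1269/165.469) = 0.22.

0.22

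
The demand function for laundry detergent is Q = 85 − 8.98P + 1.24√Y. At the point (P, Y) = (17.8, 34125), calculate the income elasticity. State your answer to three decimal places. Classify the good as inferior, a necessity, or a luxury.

0.743 (necessity)

At P = 17.8, Y = 34125: Q = 154.221.
Holding P constant, ∂Q/∂Y = 1.24/(2√Y) = 0.00335626.
η_Y = (∂Q/∂Y)·(Y/Q) = 0.00335626 × (34125/154.221) = 0.743.
Since 0 < η < 1, this is a necessity.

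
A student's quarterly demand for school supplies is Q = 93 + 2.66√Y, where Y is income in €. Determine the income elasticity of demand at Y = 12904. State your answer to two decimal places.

At Y = 12904: Q = 395.165.
dQ/dY = 2.66/(2√Y) = 0.0117082 at this income.
η = (dQ/dY)·(Y/Q) = 0.0117082 × (12904/395.165) = 0.38.

0.38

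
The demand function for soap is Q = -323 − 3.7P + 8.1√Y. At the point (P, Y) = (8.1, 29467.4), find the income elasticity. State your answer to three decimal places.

0.670

At P = 8.1, Y = 29467.4: Q = 1037.482.
Holding P constant, ∂Q/∂Y = 8.1/(2√Y) = 0.0235931.
η_Y = (∂Q/∂Y)·(Y/Q) = 0.0235931 × (29467.4/1037.482) = 0.670.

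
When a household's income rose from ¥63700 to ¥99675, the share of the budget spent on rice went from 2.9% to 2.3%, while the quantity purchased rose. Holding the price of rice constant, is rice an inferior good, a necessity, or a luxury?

necessity

Quantity rises but the budget share falls as income rises, so 0 < η < 1.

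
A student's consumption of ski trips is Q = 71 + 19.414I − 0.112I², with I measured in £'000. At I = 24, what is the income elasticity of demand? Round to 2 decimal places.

0.71

At I = 24: Q = 472.4240.
dQ/dI = 19.414 − 0.224I = 14.03800.
η = (dQ/dI)·(I/Q) = 14.03800 × (24/472.4240) = 0.71.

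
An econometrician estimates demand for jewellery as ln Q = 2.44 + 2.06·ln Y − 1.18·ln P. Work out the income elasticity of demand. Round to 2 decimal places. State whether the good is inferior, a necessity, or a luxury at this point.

2.06 (luxury)

In a log-linear demand, the coefficient on ln Y is the income elasticity.
So η = 2.06.
η > 1 ⇒ luxury.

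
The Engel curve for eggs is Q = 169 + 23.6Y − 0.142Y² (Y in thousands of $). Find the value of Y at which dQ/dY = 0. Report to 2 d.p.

dQ/dY = 23.6 − 0.284Y.
The good is inferior where dQ/dY < 0. Setting dQ/dY = 0 gives Y = 23.6 / 0.284 = 83.10.

83.10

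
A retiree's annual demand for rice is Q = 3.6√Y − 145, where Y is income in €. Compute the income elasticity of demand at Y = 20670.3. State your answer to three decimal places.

0.695

At Y = 20670.3: Q = 372.578.
dQ/dY = 3.6/(2√Y) = 0.0125198 at this income.
η = (dQ/dY)·(Y/Q) = 0.0125198 × (20670.3/372.578) = 0.695.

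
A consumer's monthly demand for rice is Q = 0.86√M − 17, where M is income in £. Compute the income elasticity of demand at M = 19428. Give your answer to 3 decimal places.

0.583

At M = 19428: Q = 102.871.
dQ/dM = 0.86/(2√M) = 0.00308499 at this income.
η = (dQ/dM)·(M/Q) = 0.00308499 × (19428/102.871) = 0.583.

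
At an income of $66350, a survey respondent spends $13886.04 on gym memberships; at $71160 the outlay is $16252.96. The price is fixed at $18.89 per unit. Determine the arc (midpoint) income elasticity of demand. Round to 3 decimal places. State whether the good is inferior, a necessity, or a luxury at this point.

With a constant price, Q₁ = 13886.04/18.89 = 735.100 and Q₂ = 16252.96/18.89 = 860.400 (equivalently, work directly with expenditure since P cancels).
Midpoint %ΔQ = (16252.96 − 13886.04)/15069.50 = 0.15707; midpoint %ΔI = (71160 − 66350)/68755 = 0.06996.
η = 0.15707 / 0.06996 = 2.245.
η > 1 ⇒ luxury.

2.245 (luxury)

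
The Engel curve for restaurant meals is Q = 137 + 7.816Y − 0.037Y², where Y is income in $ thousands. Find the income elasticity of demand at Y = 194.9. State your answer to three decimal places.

At Y = 194.9: Q = 254.8560.
dQ/dY = 7.816 − 0.074Y = -6.60660.
η = (dQ/dY)·(Y/Q) = -6.60660 × (194.9/254.8560) = -5.052.

-5.052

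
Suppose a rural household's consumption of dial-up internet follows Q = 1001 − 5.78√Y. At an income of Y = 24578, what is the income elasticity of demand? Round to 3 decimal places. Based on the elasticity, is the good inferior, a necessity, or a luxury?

At Y = 24578: Q = 94.848.
dQ/dY = -5.78/(2√Y) = -0.0184342 at this income.
η = (dQ/dY)·(Y/Q) = -0.0184342 × (24578/94.848) = -4.777.
Since η < 0, the good is an inferior good.

-4.777 (inferior good)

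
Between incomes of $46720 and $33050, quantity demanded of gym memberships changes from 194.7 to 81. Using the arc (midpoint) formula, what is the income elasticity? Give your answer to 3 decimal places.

ΔQ = 81 − 194.7 = -113.7; midpoint Q̄ = (194.7 + 81)/2 = 137.85.
ΔI = 33050 − 46720 = -13670; midpoint Ī = (46720 + 33050)/2 = 39885.
η = (ΔQ/Q̄) ÷ (ΔI/Ī) = (-113.7/137.85) ÷ (-13670/39885) = 2.407.

2.407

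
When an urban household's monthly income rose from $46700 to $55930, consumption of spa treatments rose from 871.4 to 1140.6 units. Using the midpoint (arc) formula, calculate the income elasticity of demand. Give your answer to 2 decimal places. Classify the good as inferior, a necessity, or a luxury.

1.49 (luxury)

ΔQ = 1140.6 − 871.4 = 269.2; midpoint Q̄ = (871.4 + 1140.6)/2 = 1006.
ΔI = 55930 − 46700 = 9230; midpoint Ī = (46700 + 55930)/2 = 51315.
η = (ΔQ/Q̄) ÷ (ΔI/Ī) = (269.2/1006) ÷ (9230/51315) = 1.49.
η > 1 ⇒ luxury.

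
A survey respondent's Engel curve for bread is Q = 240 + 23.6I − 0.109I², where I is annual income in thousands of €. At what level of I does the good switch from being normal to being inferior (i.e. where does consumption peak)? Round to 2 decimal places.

dQ/dI = 23.6 − 0.218I.
The good is inferior where dQ/dI < 0. Setting dQ/dI = 0 gives I = 23.6 / 0.218 = 108.26.

108.26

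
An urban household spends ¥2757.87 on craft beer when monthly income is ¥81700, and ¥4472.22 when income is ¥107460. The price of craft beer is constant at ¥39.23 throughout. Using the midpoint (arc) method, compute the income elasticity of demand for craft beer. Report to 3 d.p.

1.741

With a constant price, Q₁ = 2757.87/39.23 = 70.300 and Q₂ = 4472.22/39.23 = 114.000 (equivalently, work directly with expenditure since P cancels).
Midpoint %ΔQ = (4472.22 − 2757.87)/3615.05 = 0.47423; midpoint %ΔI = (107460 − 81700)/94580 = 0.27236.
η = 0.47423 / 0.27236 = 1.741.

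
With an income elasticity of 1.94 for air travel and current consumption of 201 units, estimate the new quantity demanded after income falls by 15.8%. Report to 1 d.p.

%ΔQ ≈ η × %ΔI = 1.94 × (-15.8%) = -30.652%.
New Q ≈ 201 × (1 − 0.30652) = 139.4.

139.4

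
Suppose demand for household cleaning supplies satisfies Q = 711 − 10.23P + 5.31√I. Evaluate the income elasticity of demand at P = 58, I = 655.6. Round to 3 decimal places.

At P = 58, I = 655.6: Q = 253.621.
Holding P constant, ∂Q/∂I = 5.31/(2√I) = 0.103692.
η_I = (∂Q/∂I)·(I/Q) = 0.103692 × (655.6/253.621) = 0.268.

0.268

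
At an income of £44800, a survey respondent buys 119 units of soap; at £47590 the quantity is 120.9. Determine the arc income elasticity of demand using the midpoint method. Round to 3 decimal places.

0.262

ΔQ = 120.9 − 119 = 1.9; midpoint Q̄ = (119 + 120.9)/2 = 119.95.
ΔI = 47590 − 44800 = 2790; midpoint Ī = (44800 + 47590)/2 = 46195.
η = (ΔQ/Q̄) ÷ (ΔI/Ī) = (1.9/119.95) ÷ (2790/46195) = 0.262.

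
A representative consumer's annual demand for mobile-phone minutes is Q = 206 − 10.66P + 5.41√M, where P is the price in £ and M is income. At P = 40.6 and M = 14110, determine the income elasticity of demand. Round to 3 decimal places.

At P = 40.6, M = 14110: Q = 415.834.
Holding P constant, ∂Q/∂M = 5.41/(2√M) = 0.0227721.
η_M = (∂Q/∂M)·(M/Q) = 0.0227721 × (14110/415.834) = 0.773.

0.773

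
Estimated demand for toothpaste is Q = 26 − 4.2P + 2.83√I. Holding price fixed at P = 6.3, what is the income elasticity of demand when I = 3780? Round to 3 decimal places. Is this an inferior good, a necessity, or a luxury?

0.501 (necessity)

At P = 6.3, I = 3780: Q = 173.533.
Holding P constant, ∂Q/∂I = 2.83/(2√I) = 0.023015.
η_I = (∂Q/∂I)·(I/Q) = 0.023015 × (3780/173.533) = 0.501.
Since 0 < η < 1, this is a necessity.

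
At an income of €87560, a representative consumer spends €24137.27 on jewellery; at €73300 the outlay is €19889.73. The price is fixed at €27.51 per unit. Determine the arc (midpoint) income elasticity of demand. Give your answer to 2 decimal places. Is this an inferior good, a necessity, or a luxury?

1.09 (luxury)

With a constant price, Q₁ = 24137.27/27.51 = 877.400 and Q₂ = 19889.73/27.51 = 723.000 (equivalently, work directly with expenditure since P cancels).
Midpoint %ΔQ = (19889.73 − 24137.27)/22013.50 = -0.19295; midpoint %ΔI = (73300 − 87560)/80430 = -0.17730.
η = -0.19295 / -0.17730 = 1.09.
η > 1 ⇒ luxury.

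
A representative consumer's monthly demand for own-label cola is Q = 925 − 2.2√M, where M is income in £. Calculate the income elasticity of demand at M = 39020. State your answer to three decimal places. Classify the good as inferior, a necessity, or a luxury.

At M = 39020: Q = 490.423.
dQ/dM = -2.2/(2√M) = -0.00556864 at this income.
η = (dQ/dM)·(M/Q) = -0.00556864 × (39020/490.423) = -0.443.
Since η < 0, the good is an inferior good.

-0.443 (inferior good)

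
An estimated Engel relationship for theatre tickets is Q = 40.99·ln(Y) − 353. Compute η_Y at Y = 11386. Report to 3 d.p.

At Y = 11386: Q = 29.852.
dQ/dY = 40.99/Y = 0.00360004 at this income.
η = (dQ/dY)·(Y/Q) = 0.00360004 × (11386/29.852) = 1.373.

1.373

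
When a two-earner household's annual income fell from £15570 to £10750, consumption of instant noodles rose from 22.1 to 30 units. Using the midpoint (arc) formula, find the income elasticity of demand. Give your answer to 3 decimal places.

ΔQ = 30 − 22.1 = 7.9; midpoint Q̄ = (22.1 + 30)/2 = 26.05.
ΔI = 10750 − 15570 = -4820; midpoint Ī = (15570 + 10750)/2 = 13160.
η = (ΔQ/Q̄) ÷ (ΔI/Ī) = (7.9/26.05) ÷ (-4820/13160) = -0.828.

-0.828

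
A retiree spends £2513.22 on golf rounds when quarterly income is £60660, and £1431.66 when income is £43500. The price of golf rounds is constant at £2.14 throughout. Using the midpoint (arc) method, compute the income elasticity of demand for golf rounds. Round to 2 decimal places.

1.66

With a constant price, Q₁ = 2513.22/2.14 = 1174.402 and Q₂ = 1431.66/2.14 = 669.000 (equivalently, work directly with expenditure since P cancels).
Midpoint %ΔQ = (1431.66 − 2513.22)/1972.44 = -0.54834; midpoint %ΔI = (43500 − 60660)/52080 = -0.32949.
η = -0.54834 / -0.32949 = 1.66.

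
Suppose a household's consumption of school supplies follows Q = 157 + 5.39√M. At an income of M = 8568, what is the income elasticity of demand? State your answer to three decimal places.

At M = 8568: Q = 655.917.
dQ/dM = 5.39/(2√M) = 0.0291152 at this income.
η = (dQ/dM)·(M/Q) = 0.0291152 × (8568/655.917) = 0.380.

0.380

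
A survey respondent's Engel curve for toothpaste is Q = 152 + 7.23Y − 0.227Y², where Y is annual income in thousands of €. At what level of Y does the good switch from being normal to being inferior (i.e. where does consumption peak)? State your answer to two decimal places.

15.93

dQ/dY = 7.23 − 0.454Y.
The good is inferior where dQ/dY < 0. Setting dQ/dY = 0 gives Y = 7.23 / 0.454 = 15.93.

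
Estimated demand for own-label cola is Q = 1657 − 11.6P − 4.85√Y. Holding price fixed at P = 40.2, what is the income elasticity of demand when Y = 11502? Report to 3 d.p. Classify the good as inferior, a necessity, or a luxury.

-0.388 (inferior good)

At P = 40.2, Y = 11502: Q = 670.530.
Holding P constant, ∂Q/∂Y = -4.85/(2√Y) = -0.0226113.
η_Y = (∂Q/∂Y)·(Y/Q) = -0.0226113 × (11502/670.530) = -0.388.
Since η < 0, this is an inferior good.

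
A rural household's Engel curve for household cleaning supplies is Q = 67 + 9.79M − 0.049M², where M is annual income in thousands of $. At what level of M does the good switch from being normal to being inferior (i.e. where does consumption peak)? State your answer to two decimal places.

dQ/dM = 9.79 − 0.098M.
The good is inferior where dQ/dM < 0. Setting dQ/dM = 0 gives M = 9.79 / 0.098 = 99.90.

99.90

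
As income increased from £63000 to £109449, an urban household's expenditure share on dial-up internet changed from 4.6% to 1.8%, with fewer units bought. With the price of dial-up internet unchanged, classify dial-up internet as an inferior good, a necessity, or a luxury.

Quantity demanded falls as income rises, so η < 0.

inferior good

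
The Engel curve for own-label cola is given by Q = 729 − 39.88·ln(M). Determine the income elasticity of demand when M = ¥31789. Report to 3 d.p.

At M = 31789: Q = 315.569.
dQ/dM = -39.88/M = -0.00125452 at this income.
η = (dQ/dM)·(M/Q) = -0.00125452 × (31789/315.569) = -0.126.

-0.126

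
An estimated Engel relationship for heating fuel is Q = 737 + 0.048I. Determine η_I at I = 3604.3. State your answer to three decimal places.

0.190

At I = 3604.3: Q = 910.006.
dQ/dI = 0.048.
η = (dQ/dI)·(I/Q) = 0.048 × (3604.3/910.006) = 0.190.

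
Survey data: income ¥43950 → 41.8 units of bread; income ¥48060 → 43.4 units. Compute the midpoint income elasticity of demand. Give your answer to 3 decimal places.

ΔQ = 43.4 − 41.8 = 1.6; midpoint Q̄ = (41.8 + 43.4)/2 = 42.6.
ΔI = 48060 − 43950 = 4110; midpoint Ī = (43950 + 48060)/2 = 46005.
η = (ΔQ/Q̄) ÷ (ΔI/Ī) = (1.6/42.6) ÷ (4110/46005) = 0.420.

0.420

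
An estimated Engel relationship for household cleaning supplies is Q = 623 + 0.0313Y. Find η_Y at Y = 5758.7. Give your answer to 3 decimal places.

0.224

At Y = 5758.7: Q = 803.247.
dQ/dY = 0.0313.
η = (dQ/dY)·(Y/Q) = 0.0313 × (5758.7/803.247) = 0.224.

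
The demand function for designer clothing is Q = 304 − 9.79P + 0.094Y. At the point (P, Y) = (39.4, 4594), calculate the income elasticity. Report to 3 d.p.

1.233

At P = 39.4, Y = 4594: Q = 350.110.
Holding P constant, ∂Q/∂Y = 0.094.
η_Y = (∂Q/∂Y)·(Y/Q) = 0.094 × (4594/350.110) = 1.233.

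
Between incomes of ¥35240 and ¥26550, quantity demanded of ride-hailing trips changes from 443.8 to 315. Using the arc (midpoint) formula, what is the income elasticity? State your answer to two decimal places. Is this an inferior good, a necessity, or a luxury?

ΔQ = 315 − 443.8 = -128.8; midpoint Q̄ = (443.8 + 315)/2 = 379.4.
ΔI = 26550 − 35240 = -8690; midpoint Ī = (35240 + 26550)/2 = 30895.
η = (ΔQ/Q̄) ÷ (ΔI/Ī) = (-128.8/379.4) ÷ (-8690/30895) = 1.21.
η > 1 ⇒ luxury.

1.21 (luxury)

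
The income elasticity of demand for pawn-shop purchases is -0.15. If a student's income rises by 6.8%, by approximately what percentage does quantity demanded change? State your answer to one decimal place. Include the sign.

-1.0%

%ΔQ ≈ η × %ΔI = -0.15 × 6.8% = -1.0%.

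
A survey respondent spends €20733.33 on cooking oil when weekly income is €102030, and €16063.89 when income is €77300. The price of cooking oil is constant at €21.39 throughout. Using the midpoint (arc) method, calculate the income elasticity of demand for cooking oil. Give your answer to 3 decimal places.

With a constant price, Q₁ = 20733.33/21.39 = 969.300 and Q₂ = 16063.89/21.39 = 751.000 (equivalently, work directly with expenditure since P cancels).
Midpoint %ΔQ = (16063.89 − 20733.33)/18398.61 = -0.25379; midpoint %ΔI = (77300 − 102030)/89665 = -0.27580.
η = -0.25379 / -0.27580 = 0.920.

0.920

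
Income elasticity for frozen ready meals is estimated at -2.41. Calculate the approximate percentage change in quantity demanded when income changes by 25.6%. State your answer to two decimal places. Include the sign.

%ΔQ ≈ η × %ΔI = -2.41 × 25.6% = -61.70%.

-61.70%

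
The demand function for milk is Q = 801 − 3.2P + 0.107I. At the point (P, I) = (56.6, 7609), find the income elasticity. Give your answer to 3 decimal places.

0.568

At P = 56.6, I = 7609: Q = 1434.043.
Holding P constant, ∂Q/∂I = 0.107.
η_I = (∂Q/∂I)·(I/Q) = 0.107 × (7609/1434.043) = 0.568.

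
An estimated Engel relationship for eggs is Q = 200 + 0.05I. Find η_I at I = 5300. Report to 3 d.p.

At I = 5300: Q = 465.000.
dQ/dI = 0.05.
η = (dQ/dI)·(I/Q) = 0.05 × (5300/465.000) = 0.570.

0.570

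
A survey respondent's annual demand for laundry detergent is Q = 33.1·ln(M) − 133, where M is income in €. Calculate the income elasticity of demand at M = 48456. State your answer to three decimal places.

0.148

At M = 48456: Q = 224.096.
dQ/dM = 33.1/M = 0.000683094 at this income.
η = (dQ/dM)·(M/Q) = 0.000683094 × (48456/224.096) = 0.148.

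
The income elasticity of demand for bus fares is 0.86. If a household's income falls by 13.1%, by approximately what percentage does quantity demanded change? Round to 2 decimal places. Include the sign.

-11.27%

%ΔQ ≈ η × %ΔI = 0.86 × (-13.1%) = -11.27%.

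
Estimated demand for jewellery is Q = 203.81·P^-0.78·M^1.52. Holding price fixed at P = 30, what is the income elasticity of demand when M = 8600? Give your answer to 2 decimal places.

1.52

For a multiplicative demand Q = A·P^α·M^β, the income elasticity is β everywhere.
Here β = 1.52, so η = 1.52.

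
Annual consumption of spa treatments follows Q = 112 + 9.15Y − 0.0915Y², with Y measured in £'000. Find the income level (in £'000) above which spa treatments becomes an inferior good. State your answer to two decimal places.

50.00

dQ/dY = 9.15 − 0.183Y.
The good is inferior where dQ/dY < 0. Setting dQ/dY = 0 gives Y = 9.15 / 0.183 = 50.00.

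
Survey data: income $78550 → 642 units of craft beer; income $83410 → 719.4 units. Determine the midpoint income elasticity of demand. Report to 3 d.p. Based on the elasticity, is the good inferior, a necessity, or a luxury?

1.895 (luxury)

ΔQ = 719.4 − 642 = 77.4; midpoint Q̄ = (642 + 719.4)/2 = 680.7.
ΔI = 83410 − 78550 = 4860; midpoint Ī = (78550 + 83410)/2 = 80980.
η = (ΔQ/Q̄) ÷ (ΔI/Ī) = (77.4/680.7) ÷ (4860/80980) = 1.895.
η > 1 ⇒ luxury.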